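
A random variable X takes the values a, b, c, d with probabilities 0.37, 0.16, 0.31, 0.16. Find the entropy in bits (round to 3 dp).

H = −Σ pᵢ log₂ pᵢ.
−0.37·log₂(0.37) = 0.5307
−0.16·log₂(0.16) = 0.4230
−0.31·log₂(0.31) = 0.5238
−0.16·log₂(0.16) = 0.4230
Sum ≈ 1.9006 → 1.901 bits.

1.901 bits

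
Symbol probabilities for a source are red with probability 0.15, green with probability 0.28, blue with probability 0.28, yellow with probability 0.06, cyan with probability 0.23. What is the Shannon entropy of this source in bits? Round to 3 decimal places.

H = −Σ pᵢ log₂ pᵢ.
−0.15·log₂(0.15) = 0.4105
−0.28·log₂(0.28) = 0.5142
−0.28·log₂(0.28) = 0.5142
−0.06·log₂(0.06) = 0.2435
−0.23·log₂(0.23) = 0.4877
Sum ≈ 2.1702 → 2.170 bits.

2.170 bits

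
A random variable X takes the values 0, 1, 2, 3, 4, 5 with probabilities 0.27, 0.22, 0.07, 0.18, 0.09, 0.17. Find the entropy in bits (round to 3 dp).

2.452 bits

H = −Σ pᵢ log₂ pᵢ.
−0.27·log₂(0.27) = 0.5100
−0.22·log₂(0.22) = 0.4806
−0.07·log₂(0.07) = 0.2686
−0.18·log₂(0.18) = 0.4453
−0.09·log₂(0.09) = 0.3127
−0.17·log₂(0.17) = 0.4346
Sum ≈ 2.4517 → 2.452 bits.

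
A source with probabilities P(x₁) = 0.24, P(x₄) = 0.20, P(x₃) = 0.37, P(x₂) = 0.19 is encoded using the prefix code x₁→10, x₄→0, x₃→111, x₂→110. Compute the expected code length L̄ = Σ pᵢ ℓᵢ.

2.36 bits/symbol

L̄ = Σ pᵢ·ℓᵢ = 0.24·2 + 0.20·1 + 0.37·3 + 0.19·3 = 2.36 bits/symbol.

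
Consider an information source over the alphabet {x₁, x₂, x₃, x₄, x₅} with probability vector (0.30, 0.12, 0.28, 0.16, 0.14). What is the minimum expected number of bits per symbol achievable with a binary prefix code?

Repeatedly combine the two least-probable nodes; the expected code length is the sum of the merged weights.
merge 3/25 + 7/50 → 13/50
merge 4/25 + 13/50 → 21/50
merge 7/25 + 3/10 → 29/50
merge 21/50 + 29/50 → 1
L = 13/50 + 21/50 + 29/50 + 1 = 113/50 = 2.26 bits/symbol.

2.26 bits/symbol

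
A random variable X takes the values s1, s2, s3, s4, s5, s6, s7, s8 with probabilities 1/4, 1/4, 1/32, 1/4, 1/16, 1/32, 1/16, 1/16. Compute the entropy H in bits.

2.5625 bits

Each probability is a power of 1/2, so log₂(1/p) is an integer.
H = Σ p·log₂(1/p) = 1/4·2 + 1/4·2 + 1/32·5 + 1/4·2 + 1/16·4 + 1/32·5 + 1/16·4 + 1/16·4 = 2.5625 bits.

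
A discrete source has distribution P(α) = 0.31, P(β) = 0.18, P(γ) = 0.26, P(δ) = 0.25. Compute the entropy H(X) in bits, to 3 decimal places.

1.974 bits

H = −Σ pᵢ log₂ pᵢ.
−0.31·log₂(0.31) = 0.5238
−0.18·log₂(0.18) = 0.4453
−0.26·log₂(0.26) = 0.5053
−0.25·log₂(0.25) = 0.5000
Sum ≈ 1.9744 → 1.974 bits.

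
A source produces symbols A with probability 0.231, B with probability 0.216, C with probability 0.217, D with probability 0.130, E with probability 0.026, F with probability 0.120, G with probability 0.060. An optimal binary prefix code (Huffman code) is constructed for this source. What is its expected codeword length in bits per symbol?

Repeatedly combine the two least-probable nodes; the expected code length is the sum of the merged weights.
merge 13/500 + 3/50 → 43/500
merge 43/500 + 3/25 → 103/500
merge 13/100 + 103/500 → 42/125
merge 27/125 + 217/1000 → 433/1000
merge 231/1000 + 42/125 → 567/1000
merge 433/1000 + 567/1000 → 1
L = 43/500 + 103/500 + 42/125 + 433/1000 + 567/1000 + 1 = 657/250 = 2.628 bits/symbol.

2.628 bits/symbol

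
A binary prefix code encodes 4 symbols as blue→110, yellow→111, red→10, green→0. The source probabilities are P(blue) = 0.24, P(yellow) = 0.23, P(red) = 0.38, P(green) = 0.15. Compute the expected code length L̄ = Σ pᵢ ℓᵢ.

2.32 bits/symbol

L̄ = Σ pᵢ·ℓᵢ = 0.24·3 + 0.23·3 + 0.38·2 + 0.15·1 = 2.32 bits/symbol.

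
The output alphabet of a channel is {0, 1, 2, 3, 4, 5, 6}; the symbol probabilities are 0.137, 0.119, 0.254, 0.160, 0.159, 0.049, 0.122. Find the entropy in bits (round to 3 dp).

H = −Σ pᵢ log₂ pᵢ.
−0.137·log₂(0.137) = 0.3929
−0.119·log₂(0.119) = 0.3654
−0.254·log₂(0.254) = 0.5022
−0.160·log₂(0.160) = 0.4230
−0.159·log₂(0.159) = 0.4218
−0.049·log₂(0.049) = 0.2132
−0.122·log₂(0.122) = 0.3703
Sum ≈ 2.6888 → 2.689 bits.

2.689 bits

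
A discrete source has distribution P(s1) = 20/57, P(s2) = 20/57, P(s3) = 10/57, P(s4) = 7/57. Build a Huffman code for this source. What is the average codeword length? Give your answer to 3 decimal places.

1.947 bits/symbol

Repeatedly combine the two least-probable nodes; the expected code length is the sum of the merged weights.
merge 7/57 + 10/57 → 17/57
merge 17/57 + 20/57 → 37/57
merge 20/57 + 37/57 → 1
L = 17/57 + 37/57 + 1 = 37/19 ≈ 1.947 bits/symbol.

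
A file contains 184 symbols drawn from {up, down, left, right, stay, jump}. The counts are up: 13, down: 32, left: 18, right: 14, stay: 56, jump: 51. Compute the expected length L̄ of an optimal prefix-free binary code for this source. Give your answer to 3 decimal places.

2.391 bits/symbol

Probabilities are the counts divided by 184.
Repeatedly combine the two least-probable nodes; the expected code length is the sum of the merged weights.
merge 13/184 + 7/92 → 27/184
merge 9/92 + 27/184 → 45/184
merge 4/23 + 45/184 → 77/184
merge 51/184 + 7/23 → 107/184
merge 77/184 + 107/184 → 1
L = 27/184 + 45/184 + 77/184 + 107/184 + 1 = 55/23 ≈ 2.391 bits/symbol.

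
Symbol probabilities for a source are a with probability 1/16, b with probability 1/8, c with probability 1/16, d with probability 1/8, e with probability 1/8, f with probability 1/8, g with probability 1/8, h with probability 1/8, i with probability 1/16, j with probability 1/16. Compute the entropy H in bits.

3.25 bits

Each probability is a power of 1/2, so log₂(1/p) is an integer.
H = Σ p·log₂(1/p) = 1/16·4 + 1/8·3 + 1/16·4 + 1/8·3 + 1/8·3 + 1/8·3 + 1/8·3 + 1/8·3 + 1/16·4 + 1/16·4 = 3.25 bits.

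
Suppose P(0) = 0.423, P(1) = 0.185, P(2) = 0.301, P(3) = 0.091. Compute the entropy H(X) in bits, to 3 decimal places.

1.811 bits

H = −Σ pᵢ log₂ pᵢ.
−0.423·log₂(0.423) = 0.5251
−0.185·log₂(0.185) = 0.4504
−0.301·log₂(0.301) = 0.5214
−0.091·log₂(0.091) = 0.3147
Sum ≈ 1.8115 → 1.811 bits.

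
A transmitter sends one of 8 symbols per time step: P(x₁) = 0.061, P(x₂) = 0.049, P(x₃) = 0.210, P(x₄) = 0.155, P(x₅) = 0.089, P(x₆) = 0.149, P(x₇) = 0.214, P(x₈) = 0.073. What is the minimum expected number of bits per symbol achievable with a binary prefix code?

2.848 bits/symbol

Repeatedly combine the two least-probable nodes; the expected code length is the sum of the merged weights.
merge 49/1000 + 61/1000 → 11/100
merge 73/1000 + 89/1000 → 81/500
merge 11/100 + 149/1000 → 259/1000
merge 31/200 + 81/500 → 317/1000
merge 21/100 + 107/500 → 53/125
merge 259/1000 + 317/1000 → 72/125
merge 53/125 + 72/125 → 1
L = 11/100 + 81/500 + 259/1000 + 317/1000 + 53/125 + 72/125 + 1 = 356/125 = 2.848 bits/symbol.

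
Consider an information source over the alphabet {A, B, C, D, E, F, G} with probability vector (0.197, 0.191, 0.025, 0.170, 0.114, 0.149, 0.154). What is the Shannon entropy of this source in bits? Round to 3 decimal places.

2.668 bits

H = −Σ pᵢ log₂ pᵢ.
−0.197·log₂(0.197) = 0.4617
−0.191·log₂(0.191) = 0.4562
−0.025·log₂(0.025) = 0.1330
−0.170·log₂(0.170) = 0.4346
−0.114·log₂(0.114) = 0.3571
−0.149·log₂(0.149) = 0.4092
−0.154·log₂(0.154) = 0.4156
Sum ≈ 2.6676 → 2.668 bits.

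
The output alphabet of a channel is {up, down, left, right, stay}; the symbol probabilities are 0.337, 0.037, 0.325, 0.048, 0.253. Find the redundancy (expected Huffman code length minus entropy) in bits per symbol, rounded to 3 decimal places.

0.141 bits

Entropy H = −Σ p log₂ p ≈ 1.9437 bits.
Huffman merges: 37/1000+6/125→17/200; 17/200+253/1000→169/500; 13/40+337/1000→331/500; 169/500+331/500→1. L = 417/200 ≈ 2.0850.
L − H = 2.0850 − 1.9437 = 0.141 bits.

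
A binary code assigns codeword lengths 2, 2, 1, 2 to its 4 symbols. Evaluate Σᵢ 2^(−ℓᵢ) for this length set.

With common denominator 2^2 = 4: Σ 2^(−ℓᵢ) = 1/4 + 1/4 + 2/4 + 1/4 = 5/4 = 1.25.

1.25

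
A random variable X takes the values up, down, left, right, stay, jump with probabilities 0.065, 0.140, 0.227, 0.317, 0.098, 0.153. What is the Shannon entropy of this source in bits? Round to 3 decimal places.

2.407 bits

H = −Σ pᵢ log₂ pᵢ.
−0.065·log₂(0.065) = 0.2563
−0.140·log₂(0.140) = 0.3971
−0.227·log₂(0.227) = 0.4856
−0.317·log₂(0.317) = 0.5254
−0.098·log₂(0.098) = 0.3284
−0.153·log₂(0.153) = 0.4144
Sum ≈ 2.4072 → 2.407 bits.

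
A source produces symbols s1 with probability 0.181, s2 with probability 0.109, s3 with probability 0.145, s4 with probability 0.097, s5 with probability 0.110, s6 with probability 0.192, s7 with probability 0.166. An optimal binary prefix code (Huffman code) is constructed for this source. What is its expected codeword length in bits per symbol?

Repeatedly combine the two least-probable nodes; the expected code length is the sum of the merged weights.
merge 97/1000 + 109/1000 → 103/500
merge 11/100 + 29/200 → 51/200
merge 83/500 + 181/1000 → 347/1000
merge 24/125 + 103/500 → 199/500
merge 51/200 + 347/1000 → 301/500
merge 199/500 + 301/500 → 1
L = 103/500 + 51/200 + 347/1000 + 199/500 + 301/500 + 1 = 351/125 = 2.808 bits/symbol.

2.808 bits/symbol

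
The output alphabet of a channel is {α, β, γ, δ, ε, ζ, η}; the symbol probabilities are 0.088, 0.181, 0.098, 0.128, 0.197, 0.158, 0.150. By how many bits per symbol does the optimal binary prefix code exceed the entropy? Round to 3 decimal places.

Entropy H = −Σ p log₂ p ≈ 2.7558 bits.
Huffman merges: 11/125+49/500→93/500; 16/125+3/20→139/500; 79/500+181/1000→339/1000; 93/500+197/1000→383/1000; 139/500+339/1000→617/1000; 383/1000+617/1000→1. L = 2803/1000 ≈ 2.8030.
L − H = 2.8030 − 2.7558 = 0.047 bits.

0.047 bits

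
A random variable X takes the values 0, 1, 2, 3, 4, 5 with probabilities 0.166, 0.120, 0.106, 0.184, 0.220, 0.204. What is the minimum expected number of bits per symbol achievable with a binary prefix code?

2.576 bits/symbol

Repeatedly combine the two least-probable nodes; the expected code length is the sum of the merged weights.
merge 53/500 + 3/25 → 113/500
merge 83/500 + 23/125 → 7/20
merge 51/250 + 11/50 → 53/125
merge 113/500 + 7/20 → 72/125
merge 53/125 + 72/125 → 1
L = 113/500 + 7/20 + 53/125 + 72/125 + 1 = 322/125 = 2.576 bits/symbol.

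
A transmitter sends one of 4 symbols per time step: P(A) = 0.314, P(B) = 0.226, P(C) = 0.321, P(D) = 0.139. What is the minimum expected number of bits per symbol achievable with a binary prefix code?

Repeatedly combine the two least-probable nodes; the expected code length is the sum of the merged weights.
merge 139/1000 + 113/500 → 73/200
merge 157/500 + 321/1000 → 127/200
merge 73/200 + 127/200 → 1
L = 73/200 + 127/200 + 1 = 2 bits/symbol.

2 bits/symbol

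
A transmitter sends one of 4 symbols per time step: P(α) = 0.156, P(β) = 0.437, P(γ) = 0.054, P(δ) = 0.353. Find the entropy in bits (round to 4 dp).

H = −Σ pᵢ log₂ pᵢ.
−0.156·log₂(0.156) = 0.4181
−0.437·log₂(0.437) = 0.5219
−0.054·log₂(0.054) = 0.2274
−0.353·log₂(0.353) = 0.5303
Sum ≈ 1.6977 → 1.6977 bits.

1.6977 bits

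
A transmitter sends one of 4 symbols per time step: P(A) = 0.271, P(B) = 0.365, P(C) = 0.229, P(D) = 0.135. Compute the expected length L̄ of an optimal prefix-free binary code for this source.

1.999 bits/symbol

Repeatedly combine the two least-probable nodes; the expected code length is the sum of the merged weights.
merge 27/200 + 229/1000 → 91/250
merge 271/1000 + 91/250 → 127/200
merge 73/200 + 127/200 → 1
L = 91/250 + 127/200 + 1 = 1999/1000 = 1.999 bits/symbol.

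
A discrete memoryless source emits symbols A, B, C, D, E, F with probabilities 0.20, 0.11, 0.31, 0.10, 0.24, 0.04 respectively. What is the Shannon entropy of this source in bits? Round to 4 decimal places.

2.3505 bits

H = −Σ pᵢ log₂ pᵢ.
−0.20·log₂(0.20) = 0.4644
−0.11·log₂(0.11) = 0.3503
−0.31·log₂(0.31) = 0.5238
−0.10·log₂(0.10) = 0.3322
−0.24·log₂(0.24) = 0.4941
−0.04·log₂(0.04) = 0.1858
Sum ≈ 2.3505 → 2.3505 bits.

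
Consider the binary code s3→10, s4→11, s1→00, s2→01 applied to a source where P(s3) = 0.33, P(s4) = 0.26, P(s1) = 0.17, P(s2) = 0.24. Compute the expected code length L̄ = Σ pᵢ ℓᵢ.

L̄ = Σ pᵢ·ℓᵢ = 0.33·2 + 0.26·2 + 0.17·2 + 0.24·2 = 2 bits/symbol.

2 bits/symbol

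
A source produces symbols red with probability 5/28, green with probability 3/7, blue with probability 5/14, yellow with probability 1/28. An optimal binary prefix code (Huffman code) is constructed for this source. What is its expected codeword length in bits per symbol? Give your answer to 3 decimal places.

Repeatedly combine the two least-probable nodes; the expected code length is the sum of the merged weights.
merge 1/28 + 5/28 → 3/14
merge 3/14 + 5/14 → 4/7
merge 3/7 + 4/7 → 1
L = 3/14 + 4/7 + 1 = 25/14 ≈ 1.786 bits/symbol.

1.786 bits/symbol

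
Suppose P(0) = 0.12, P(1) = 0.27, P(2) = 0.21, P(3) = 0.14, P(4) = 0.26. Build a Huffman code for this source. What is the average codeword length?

Repeatedly combine the two least-probable nodes; the expected code length is the sum of the merged weights.
merge 3/25 + 7/50 → 13/50
merge 21/100 + 13/50 → 47/100
merge 13/50 + 27/100 → 53/100
merge 47/100 + 53/100 → 1
L = 13/50 + 47/100 + 53/100 + 1 = 113/50 = 2.26 bits/symbol.

2.26 bits/symbol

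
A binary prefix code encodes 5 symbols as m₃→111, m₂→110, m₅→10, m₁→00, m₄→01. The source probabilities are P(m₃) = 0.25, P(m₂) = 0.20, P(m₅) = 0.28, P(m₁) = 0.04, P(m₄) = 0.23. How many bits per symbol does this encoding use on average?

2.45 bits/symbol

L̄ = Σ pᵢ·ℓᵢ = 0.25·3 + 0.20·3 + 0.28·2 + 0.04·2 + 0.23·2 = 2.45 bits/symbol.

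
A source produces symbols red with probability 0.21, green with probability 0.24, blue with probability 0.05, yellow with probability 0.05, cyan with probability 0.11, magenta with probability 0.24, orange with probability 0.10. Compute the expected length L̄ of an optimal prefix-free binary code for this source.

2.61 bits/symbol

Repeatedly combine the two least-probable nodes; the expected code length is the sum of the merged weights.
merge 1/20 + 1/20 → 1/10
merge 1/10 + 1/10 → 1/5
merge 11/100 + 1/5 → 31/100
merge 21/100 + 6/25 → 9/20
merge 6/25 + 31/100 → 11/20
merge 9/20 + 11/20 → 1
L = 1/10 + 1/5 + 31/100 + 9/20 + 11/20 + 1 = 261/100 = 2.61 bits/symbol.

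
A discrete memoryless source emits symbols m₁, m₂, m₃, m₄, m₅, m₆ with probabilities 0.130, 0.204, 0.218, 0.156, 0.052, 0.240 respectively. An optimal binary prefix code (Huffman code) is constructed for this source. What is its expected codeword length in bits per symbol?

Repeatedly combine the two least-probable nodes; the expected code length is the sum of the merged weights.
merge 13/250 + 13/100 → 91/500
merge 39/250 + 91/500 → 169/500
merge 51/250 + 109/500 → 211/500
merge 6/25 + 169/500 → 289/500
merge 211/500 + 289/500 → 1
L = 91/500 + 169/500 + 211/500 + 289/500 + 1 = 63/25 = 2.52 bits/symbol.

2.52 bits/symbol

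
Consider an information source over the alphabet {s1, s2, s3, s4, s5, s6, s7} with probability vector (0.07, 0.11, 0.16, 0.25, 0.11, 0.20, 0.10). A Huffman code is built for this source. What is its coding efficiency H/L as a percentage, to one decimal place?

98.9%

Entropy H = −Σ p log₂ p ≈ 2.6887 bits.
Huffman merges: 7/100+1/10→17/100; 11/100+11/100→11/50; 4/25+17/100→33/100; 1/5+11/50→21/50; 1/4+33/100→29/50; 21/50+29/50→1. L = 68/25 ≈ 2.7200.
Efficiency = H/L = 2.6887/2.7200 = 98.9%.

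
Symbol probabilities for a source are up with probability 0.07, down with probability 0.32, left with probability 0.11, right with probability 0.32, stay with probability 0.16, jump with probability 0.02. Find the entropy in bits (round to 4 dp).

2.2068 bits

H = −Σ pᵢ log₂ pᵢ.
−0.07·log₂(0.07) = 0.2686
−0.32·log₂(0.32) = 0.5260
−0.11·log₂(0.11) = 0.3503
−0.32·log₂(0.32) = 0.5260
−0.16·log₂(0.16) = 0.4230
−0.02·log₂(0.02) = 0.1129
Sum ≈ 2.2068 → 2.2068 bits.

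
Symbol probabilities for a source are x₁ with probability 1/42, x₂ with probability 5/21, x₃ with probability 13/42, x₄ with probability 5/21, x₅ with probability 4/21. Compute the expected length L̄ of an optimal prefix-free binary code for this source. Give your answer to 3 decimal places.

Repeatedly combine the two least-probable nodes; the expected code length is the sum of the merged weights.
merge 1/42 + 4/21 → 3/14
merge 3/14 + 5/21 → 19/42
merge 5/21 + 13/42 → 23/42
merge 19/42 + 23/42 → 1
L = 3/14 + 19/42 + 23/42 + 1 = 31/14 ≈ 2.214 bits/symbol.

2.214 bits/symbol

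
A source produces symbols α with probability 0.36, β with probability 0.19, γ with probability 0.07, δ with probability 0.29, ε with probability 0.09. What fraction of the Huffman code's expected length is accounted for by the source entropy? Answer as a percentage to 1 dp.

Entropy H = −Σ p log₂ p ≈ 2.0850 bits.
Huffman merges: 7/100+9/100→4/25; 4/25+19/100→7/20; 29/100+7/20→16/25; 9/25+16/25→1. L = 43/20 ≈ 2.1500.
Efficiency = H/L = 2.0850/2.1500 = 97.0%.

97.0%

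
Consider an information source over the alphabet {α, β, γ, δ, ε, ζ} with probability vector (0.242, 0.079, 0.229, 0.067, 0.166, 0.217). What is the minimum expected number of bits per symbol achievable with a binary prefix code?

2.458 bits/symbol

Repeatedly combine the two least-probable nodes; the expected code length is the sum of the merged weights.
merge 67/1000 + 79/1000 → 73/500
merge 73/500 + 83/500 → 39/125
merge 217/1000 + 229/1000 → 223/500
merge 121/500 + 39/125 → 277/500
merge 223/500 + 277/500 → 1
L = 73/500 + 39/125 + 223/500 + 277/500 + 1 = 1229/500 = 2.458 bits/symbol.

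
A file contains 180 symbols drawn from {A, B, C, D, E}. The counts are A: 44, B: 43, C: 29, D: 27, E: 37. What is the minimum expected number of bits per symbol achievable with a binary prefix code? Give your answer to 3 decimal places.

Probabilities are the counts divided by 180.
Repeatedly combine the two least-probable nodes; the expected code length is the sum of the merged weights.
merge 3/20 + 29/180 → 14/45
merge 37/180 + 43/180 → 4/9
merge 11/45 + 14/45 → 5/9
merge 4/9 + 5/9 → 1
L = 14/45 + 4/9 + 5/9 + 1 = 104/45 ≈ 2.311 bits/symbol.

2.311 bits/symbol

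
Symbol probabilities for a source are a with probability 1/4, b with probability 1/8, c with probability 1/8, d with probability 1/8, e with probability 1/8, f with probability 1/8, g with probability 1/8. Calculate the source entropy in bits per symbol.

Each probability is a power of 1/2, so log₂(1/p) is an integer.
H = Σ p·log₂(1/p) = 1/4·2 + 1/8·3 + 1/8·3 + 1/8·3 + 1/8·3 + 1/8·3 + 1/8·3 = 2.75 bits.

2.75 bits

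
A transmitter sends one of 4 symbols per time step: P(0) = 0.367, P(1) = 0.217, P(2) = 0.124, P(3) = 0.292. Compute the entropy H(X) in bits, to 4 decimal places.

H = −Σ pᵢ log₂ pᵢ.
−0.367·log₂(0.367) = 0.5307
−0.217·log₂(0.217) = 0.4783
−0.124·log₂(0.124) = 0.3734
−0.292·log₂(0.292) = 0.5186
Sum ≈ 1.9011 → 1.9011 bits.

1.9011 bits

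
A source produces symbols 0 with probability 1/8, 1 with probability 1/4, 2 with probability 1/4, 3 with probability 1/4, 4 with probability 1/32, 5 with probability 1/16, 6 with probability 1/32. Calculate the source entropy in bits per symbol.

2.4375 bits

Each probability is a power of 1/2, so log₂(1/p) is an integer.
H = Σ p·log₂(1/p) = 1/8·3 + 1/4·2 + 1/4·2 + 1/4·2 + 1/32·5 + 1/16·4 + 1/32·5 = 2.4375 bits.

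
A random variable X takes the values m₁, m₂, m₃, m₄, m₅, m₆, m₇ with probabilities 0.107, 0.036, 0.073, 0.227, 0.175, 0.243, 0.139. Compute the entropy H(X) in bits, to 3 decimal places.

H = −Σ pᵢ log₂ pᵢ.
−0.107·log₂(0.107) = 0.3450
−0.036·log₂(0.036) = 0.1727
−0.073·log₂(0.073) = 0.2756
−0.227·log₂(0.227) = 0.4856
−0.175·log₂(0.175) = 0.4401
−0.243·log₂(0.243) = 0.4960
−0.139·log₂(0.139) = 0.3957
Sum ≈ 2.6106 → 2.611 bits.

2.611 bits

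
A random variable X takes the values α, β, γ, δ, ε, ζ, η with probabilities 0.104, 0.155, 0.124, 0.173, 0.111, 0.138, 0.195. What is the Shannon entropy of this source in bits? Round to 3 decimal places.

2.774 bits

H = −Σ pᵢ log₂ pᵢ.
−0.104·log₂(0.104) = 0.3396
−0.155·log₂(0.155) = 0.4169
−0.124·log₂(0.124) = 0.3734
−0.173·log₂(0.173) = 0.4379
−0.111·log₂(0.111) = 0.3520
−0.138·log₂(0.138) = 0.3943
−0.195·log₂(0.195) = 0.4599
Sum ≈ 2.7740 → 2.774 bits.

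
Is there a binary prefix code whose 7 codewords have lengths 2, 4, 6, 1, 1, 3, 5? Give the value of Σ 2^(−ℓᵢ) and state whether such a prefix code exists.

With common denominator 2^6 = 64: Σ 2^(−ℓᵢ) = 16/64 + 4/64 + 1/64 + 32/64 + 32/64 + 8/64 + 2/64 = 95/64 = 1.484375.
Kraft's inequality requires Σ ≤ 1; here Σ = 1.484375 > 1, so no such prefix code exists.

1.484375; no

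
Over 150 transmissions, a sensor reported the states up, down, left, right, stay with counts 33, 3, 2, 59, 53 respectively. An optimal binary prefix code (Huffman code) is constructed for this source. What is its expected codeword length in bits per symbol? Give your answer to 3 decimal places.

Probabilities are the counts divided by 150.
Repeatedly combine the two least-probable nodes; the expected code length is the sum of the merged weights.
merge 1/75 + 1/50 → 1/30
merge 1/30 + 11/50 → 19/75
merge 19/75 + 53/150 → 91/150
merge 59/150 + 91/150 → 1
L = 1/30 + 19/75 + 91/150 + 1 = 142/75 ≈ 1.893 bits/symbol.

1.893 bits/symbol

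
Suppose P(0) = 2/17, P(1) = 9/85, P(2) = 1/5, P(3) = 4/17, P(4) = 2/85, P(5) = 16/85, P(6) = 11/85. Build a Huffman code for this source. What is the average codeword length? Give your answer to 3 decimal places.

Repeatedly combine the two least-probable nodes; the expected code length is the sum of the merged weights.
merge 2/85 + 9/85 → 11/85
merge 2/17 + 11/85 → 21/85
merge 11/85 + 16/85 → 27/85
merge 1/5 + 4/17 → 37/85
merge 21/85 + 27/85 → 48/85
merge 37/85 + 48/85 → 1
L = 11/85 + 21/85 + 27/85 + 37/85 + 48/85 + 1 = 229/85 ≈ 2.694 bits/symbol.

2.694 bits/symbol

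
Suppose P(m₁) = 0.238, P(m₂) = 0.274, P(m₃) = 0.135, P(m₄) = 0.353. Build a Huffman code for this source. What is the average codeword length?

2 bits/symbol

Repeatedly combine the two least-probable nodes; the expected code length is the sum of the merged weights.
merge 27/200 + 119/500 → 373/1000
merge 137/500 + 353/1000 → 627/1000
merge 373/1000 + 627/1000 → 1
L = 373/1000 + 627/1000 + 1 = 2 bits/symbol.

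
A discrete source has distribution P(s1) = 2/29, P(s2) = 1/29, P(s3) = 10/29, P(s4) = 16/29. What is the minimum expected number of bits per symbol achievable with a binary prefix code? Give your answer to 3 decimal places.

1.552 bits/symbol

Repeatedly combine the two least-probable nodes; the expected code length is the sum of the merged weights.
merge 1/29 + 2/29 → 3/29
merge 3/29 + 10/29 → 13/29
merge 13/29 + 16/29 → 1
L = 3/29 + 13/29 + 1 = 45/29 ≈ 1.552 bits/symbol.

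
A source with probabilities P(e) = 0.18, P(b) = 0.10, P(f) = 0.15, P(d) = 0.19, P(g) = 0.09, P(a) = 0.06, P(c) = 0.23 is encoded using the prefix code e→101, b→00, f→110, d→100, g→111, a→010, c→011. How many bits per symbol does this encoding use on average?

L̄ = Σ pᵢ·ℓᵢ = 0.18·3 + 0.10·2 + 0.15·3 + 0.19·3 + 0.09·3 + 0.06·3 + 0.23·3 = 2.9 bits/symbol.

2.9 bits/symbol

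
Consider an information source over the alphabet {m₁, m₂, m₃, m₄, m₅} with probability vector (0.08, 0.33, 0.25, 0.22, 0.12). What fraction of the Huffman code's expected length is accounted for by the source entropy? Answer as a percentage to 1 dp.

Entropy H = −Σ p log₂ p ≈ 2.1670 bits.
Huffman merges: 2/25+3/25→1/5; 1/5+11/50→21/50; 1/4+33/100→29/50; 21/50+29/50→1. L = 11/5 ≈ 2.2000.
Efficiency = H/L = 2.1670/2.2000 = 98.5%.

98.5%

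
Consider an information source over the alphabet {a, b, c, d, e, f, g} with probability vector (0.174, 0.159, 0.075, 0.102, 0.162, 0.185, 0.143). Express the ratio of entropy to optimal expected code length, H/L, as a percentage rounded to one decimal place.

Entropy H = −Σ p log₂ p ≈ 2.7540 bits.
Huffman merges: 3/40+51/500→177/1000; 143/1000+159/1000→151/500; 81/500+87/500→42/125; 177/1000+37/200→181/500; 151/500+42/125→319/500; 181/500+319/500→1. L = 563/200 ≈ 2.8150.
Efficiency = H/L = 2.7540/2.8150 = 97.8%.

97.8%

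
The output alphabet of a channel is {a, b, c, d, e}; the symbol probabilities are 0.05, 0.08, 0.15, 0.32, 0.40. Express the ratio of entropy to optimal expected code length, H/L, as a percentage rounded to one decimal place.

98.2%

Entropy H = −Σ p log₂ p ≈ 1.9730 bits.
Huffman merges: 1/20+2/25→13/100; 13/100+3/20→7/25; 7/25+8/25→3/5; 2/5+3/5→1. L = 201/100 ≈ 2.0100.
Efficiency = H/L = 1.9730/2.0100 = 98.2%.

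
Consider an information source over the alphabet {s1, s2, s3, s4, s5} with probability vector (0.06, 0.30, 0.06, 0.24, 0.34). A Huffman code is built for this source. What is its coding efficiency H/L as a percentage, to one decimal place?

95.8%

Entropy H = −Σ p log₂ p ≈ 2.0315 bits.
Huffman merges: 3/50+3/50→3/25; 3/25+6/25→9/25; 3/10+17/50→16/25; 9/25+16/25→1. L = 53/25 ≈ 2.1200.
Efficiency = H/L = 2.0315/2.1200 = 95.8%.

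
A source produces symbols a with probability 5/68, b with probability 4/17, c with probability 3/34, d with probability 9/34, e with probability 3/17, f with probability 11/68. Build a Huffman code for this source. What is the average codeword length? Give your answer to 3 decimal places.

Repeatedly combine the two least-probable nodes; the expected code length is the sum of the merged weights.
merge 5/68 + 3/34 → 11/68
merge 11/68 + 11/68 → 11/34
merge 3/17 + 4/17 → 7/17
merge 9/34 + 11/34 → 10/17
merge 7/17 + 10/17 → 1
L = 11/68 + 11/34 + 7/17 + 10/17 + 1 = 169/68 ≈ 2.485 bits/symbol.

2.485 bits/symbol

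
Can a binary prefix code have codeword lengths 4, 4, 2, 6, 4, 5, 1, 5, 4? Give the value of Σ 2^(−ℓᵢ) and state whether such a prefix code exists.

With common denominator 2^6 = 64: Σ 2^(−ℓᵢ) = 4/64 + 4/64 + 16/64 + 1/64 + 4/64 + 2/64 + 32/64 + 2/64 + 4/64 = 69/64 = 1.078125.
Kraft's inequality requires Σ ≤ 1; here Σ = 1.078125 > 1, so no such prefix code exists.

1.078125; no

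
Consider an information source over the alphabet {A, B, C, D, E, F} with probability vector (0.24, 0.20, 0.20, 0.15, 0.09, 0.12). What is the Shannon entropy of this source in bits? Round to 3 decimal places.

2.513 bits

H = −Σ pᵢ log₂ pᵢ.
−0.24·log₂(0.24) = 0.4941
−0.20·log₂(0.20) = 0.4644
−0.20·log₂(0.20) = 0.4644
−0.15·log₂(0.15) = 0.4105
−0.09·log₂(0.09) = 0.3127
−0.12·log₂(0.12) = 0.3671
Sum ≈ 2.5132 → 2.513 bits.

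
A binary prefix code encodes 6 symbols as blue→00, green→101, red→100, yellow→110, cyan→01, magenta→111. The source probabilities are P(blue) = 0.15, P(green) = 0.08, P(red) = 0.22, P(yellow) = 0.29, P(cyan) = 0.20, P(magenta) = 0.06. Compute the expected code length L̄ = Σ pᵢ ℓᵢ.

2.65 bits/symbol

L̄ = Σ pᵢ·ℓᵢ = 0.15·2 + 0.08·3 + 0.22·3 + 0.29·3 + 0.20·2 + 0.06·3 = 2.65 bits/symbol.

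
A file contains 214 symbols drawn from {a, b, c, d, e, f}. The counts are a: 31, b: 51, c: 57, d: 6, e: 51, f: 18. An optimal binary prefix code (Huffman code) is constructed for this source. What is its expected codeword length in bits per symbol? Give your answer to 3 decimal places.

Probabilities are the counts divided by 214.
Repeatedly combine the two least-probable nodes; the expected code length is the sum of the merged weights.
merge 3/107 + 9/107 → 12/107
merge 12/107 + 31/214 → 55/214
merge 51/214 + 51/214 → 51/107
merge 55/214 + 57/214 → 56/107
merge 51/107 + 56/107 → 1
L = 12/107 + 55/214 + 51/107 + 56/107 + 1 = 507/214 ≈ 2.369 bits/symbol.

2.369 bits/symbol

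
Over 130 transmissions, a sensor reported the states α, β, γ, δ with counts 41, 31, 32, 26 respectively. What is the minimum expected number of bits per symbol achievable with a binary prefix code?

2 bits/symbol

Probabilities are the counts divided by 130.
Repeatedly combine the two least-probable nodes; the expected code length is the sum of the merged weights.
merge 1/5 + 31/130 → 57/130
merge 16/65 + 41/130 → 73/130
merge 57/130 + 73/130 → 1
L = 57/130 + 73/130 + 1 = 2 bits/symbol.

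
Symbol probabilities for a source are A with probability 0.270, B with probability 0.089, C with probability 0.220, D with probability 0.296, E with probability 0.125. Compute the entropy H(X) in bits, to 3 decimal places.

H = −Σ pᵢ log₂ pᵢ.
−0.270·log₂(0.270) = 0.5100
−0.089·log₂(0.089) = 0.3106
−0.220·log₂(0.220) = 0.4806
−0.296·log₂(0.296) = 0.5199
−0.125·log₂(0.125) = 0.3750
Sum ≈ 2.1961 → 2.196 bits.

2.196 bits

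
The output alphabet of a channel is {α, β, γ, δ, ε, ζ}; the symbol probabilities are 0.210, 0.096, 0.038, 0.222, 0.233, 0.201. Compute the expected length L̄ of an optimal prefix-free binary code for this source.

2.469 bits/symbol

Repeatedly combine the two least-probable nodes; the expected code length is the sum of the merged weights.
merge 19/500 + 12/125 → 67/500
merge 67/500 + 201/1000 → 67/200
merge 21/100 + 111/500 → 54/125
merge 233/1000 + 67/200 → 71/125
merge 54/125 + 71/125 → 1
L = 67/500 + 67/200 + 54/125 + 71/125 + 1 = 2469/1000 = 2.469 bits/symbol.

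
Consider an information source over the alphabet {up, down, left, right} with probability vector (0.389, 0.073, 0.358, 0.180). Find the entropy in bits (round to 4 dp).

1.7814 bits

H = −Σ pᵢ log₂ pᵢ.
−0.389·log₂(0.389) = 0.5299
−0.073·log₂(0.073) = 0.2756
−0.358·log₂(0.358) = 0.5305
−0.180·log₂(0.180) = 0.4453
Sum ≈ 1.7814 → 1.7814 bits.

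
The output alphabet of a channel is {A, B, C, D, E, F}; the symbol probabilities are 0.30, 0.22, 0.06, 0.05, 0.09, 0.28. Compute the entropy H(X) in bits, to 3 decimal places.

2.288 bits

H = −Σ pᵢ log₂ pᵢ.
−0.30·log₂(0.30) = 0.5211
−0.22·log₂(0.22) = 0.4806
−0.06·log₂(0.06) = 0.2435
−0.05·log₂(0.05) = 0.2161
−0.09·log₂(0.09) = 0.3127
−0.28·log₂(0.28) = 0.5142
Sum ≈ 2.2882 → 2.288 bits.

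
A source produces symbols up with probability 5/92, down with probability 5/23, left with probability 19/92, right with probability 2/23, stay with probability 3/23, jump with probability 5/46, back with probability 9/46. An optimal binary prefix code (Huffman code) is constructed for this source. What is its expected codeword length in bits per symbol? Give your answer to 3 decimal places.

Repeatedly combine the two least-probable nodes; the expected code length is the sum of the merged weights.
merge 5/92 + 2/23 → 13/92
merge 5/46 + 3/23 → 11/46
merge 13/92 + 9/46 → 31/92
merge 19/92 + 5/23 → 39/92
merge 11/46 + 31/92 → 53/92
merge 39/92 + 53/92 → 1
L = 13/92 + 11/46 + 31/92 + 39/92 + 53/92 + 1 = 125/46 ≈ 2.717 bits/symbol.

2.717 bits/symbol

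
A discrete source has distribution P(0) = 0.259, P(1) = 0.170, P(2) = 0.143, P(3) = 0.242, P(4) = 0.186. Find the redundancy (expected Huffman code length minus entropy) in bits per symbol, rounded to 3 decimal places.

0.026 bits

Entropy H = −Σ p log₂ p ≈ 2.2873 bits.
Huffman merges: 143/1000+17/100→313/1000; 93/500+121/500→107/250; 259/1000+313/1000→143/250; 107/250+143/250→1. L = 2313/1000 ≈ 2.3130.
L − H = 2.3130 − 2.2873 = 0.026 bits.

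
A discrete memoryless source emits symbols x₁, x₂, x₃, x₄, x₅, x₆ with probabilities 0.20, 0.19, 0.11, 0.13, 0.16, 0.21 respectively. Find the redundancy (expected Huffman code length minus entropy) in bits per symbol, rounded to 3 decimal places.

Entropy H = −Σ p log₂ p ≈ 2.5484 bits.
Huffman merges: 11/100+13/100→6/25; 4/25+19/100→7/20; 1/5+21/100→41/100; 6/25+7/20→59/100; 41/100+59/100→1. L = 259/100 ≈ 2.5900.
L − H = 2.5900 − 2.5484 = 0.042 bits.

0.042 bits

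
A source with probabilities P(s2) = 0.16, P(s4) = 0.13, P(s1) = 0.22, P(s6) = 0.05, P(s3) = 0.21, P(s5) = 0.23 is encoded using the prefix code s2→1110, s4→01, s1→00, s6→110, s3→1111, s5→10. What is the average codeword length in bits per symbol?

2.79 bits/symbol

L̄ = Σ pᵢ·ℓᵢ = 0.16·4 + 0.13·2 + 0.22·2 + 0.05·3 + 0.21·4 + 0.23·2 = 2.79 bits/symbol.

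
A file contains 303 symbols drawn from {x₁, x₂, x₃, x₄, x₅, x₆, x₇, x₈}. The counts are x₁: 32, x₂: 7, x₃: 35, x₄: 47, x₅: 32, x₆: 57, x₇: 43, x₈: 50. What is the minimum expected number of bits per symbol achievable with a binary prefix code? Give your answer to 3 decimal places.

Probabilities are the counts divided by 303.
Repeatedly combine the two least-probable nodes; the expected code length is the sum of the merged weights.
merge 7/303 + 32/303 → 13/101
merge 32/303 + 35/303 → 67/303
merge 13/101 + 43/303 → 82/303
merge 47/303 + 50/303 → 97/303
merge 19/101 + 67/303 → 124/303
merge 82/303 + 97/303 → 179/303
merge 124/303 + 179/303 → 1
L = 13/101 + 67/303 + 82/303 + 97/303 + 124/303 + 179/303 + 1 = 297/101 ≈ 2.941 bits/symbol.

2.941 bits/symbol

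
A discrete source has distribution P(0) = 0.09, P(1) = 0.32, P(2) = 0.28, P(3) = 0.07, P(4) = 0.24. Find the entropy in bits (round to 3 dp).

H = −Σ pᵢ log₂ pᵢ.
−0.09·log₂(0.09) = 0.3127
−0.32·log₂(0.32) = 0.5260
−0.28·log₂(0.28) = 0.5142
−0.07·log₂(0.07) = 0.2686
−0.24·log₂(0.24) = 0.4941
Sum ≈ 2.1156 → 2.116 bits.

2.116 bits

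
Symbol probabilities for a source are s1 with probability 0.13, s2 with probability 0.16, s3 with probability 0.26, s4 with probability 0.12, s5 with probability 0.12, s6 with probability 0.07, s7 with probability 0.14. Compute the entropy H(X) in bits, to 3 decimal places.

2.711 bits

H = −Σ pᵢ log₂ pᵢ.
−0.13·log₂(0.13) = 0.3826
−0.16·log₂(0.16) = 0.4230
−0.26·log₂(0.26) = 0.5053
−0.12·log₂(0.12) = 0.3671
−0.12·log₂(0.12) = 0.3671
−0.07·log₂(0.07) = 0.2686
−0.14·log₂(0.14) = 0.3971
Sum ≈ 2.7107 → 2.711 bits.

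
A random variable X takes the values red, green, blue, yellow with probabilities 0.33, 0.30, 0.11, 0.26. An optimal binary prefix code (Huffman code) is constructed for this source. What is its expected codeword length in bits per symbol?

2 bits/symbol

Repeatedly combine the two least-probable nodes; the expected code length is the sum of the merged weights.
merge 11/100 + 13/50 → 37/100
merge 3/10 + 33/100 → 63/100
merge 37/100 + 63/100 → 1
L = 37/100 + 63/100 + 1 = 2 bits/symbol.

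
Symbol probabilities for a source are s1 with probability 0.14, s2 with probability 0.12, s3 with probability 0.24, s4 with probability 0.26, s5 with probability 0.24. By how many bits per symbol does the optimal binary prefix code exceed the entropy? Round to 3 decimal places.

Entropy H = −Σ p log₂ p ≈ 2.2577 bits.
Huffman merges: 3/25+7/50→13/50; 6/25+6/25→12/25; 13/50+13/50→13/25; 12/25+13/25→1. L = 113/50 ≈ 2.2600.
L − H = 2.2600 − 2.2577 = 0.002 bits.

0.002 bits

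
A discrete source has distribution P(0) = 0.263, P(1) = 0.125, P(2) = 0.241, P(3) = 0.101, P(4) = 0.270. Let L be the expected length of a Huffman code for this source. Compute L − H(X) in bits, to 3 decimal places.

0.005 bits

Entropy H = −Σ p log₂ p ≈ 2.2206 bits.
Huffman merges: 101/1000+1/8→113/500; 113/500+241/1000→467/1000; 263/1000+27/100→533/1000; 467/1000+533/1000→1. L = 1113/500 ≈ 2.2260.
L − H = 2.2260 − 2.2206 = 0.005 bits.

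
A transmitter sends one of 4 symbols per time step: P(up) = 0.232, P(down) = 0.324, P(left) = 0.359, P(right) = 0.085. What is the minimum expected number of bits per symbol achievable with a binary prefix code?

Repeatedly combine the two least-probable nodes; the expected code length is the sum of the merged weights.
merge 17/200 + 29/125 → 317/1000
merge 317/1000 + 81/250 → 641/1000
merge 359/1000 + 641/1000 → 1
L = 317/1000 + 641/1000 + 1 = 979/500 = 1.958 bits/symbol.

1.958 bits/symbol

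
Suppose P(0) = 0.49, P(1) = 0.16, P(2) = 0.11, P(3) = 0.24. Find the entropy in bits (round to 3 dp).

1.772 bits

H = −Σ pᵢ log₂ pᵢ.
−0.49·log₂(0.49) = 0.5043
−0.16·log₂(0.16) = 0.4230
−0.11·log₂(0.11) = 0.3503
−0.24·log₂(0.24) = 0.4941
Sum ≈ 1.7717 → 1.772 bits.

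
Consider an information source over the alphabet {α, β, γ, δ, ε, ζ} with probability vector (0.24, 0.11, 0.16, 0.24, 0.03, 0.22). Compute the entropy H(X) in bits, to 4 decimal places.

2.3939 bits

H = −Σ pᵢ log₂ pᵢ.
−0.24·log₂(0.24) = 0.4941
−0.11·log₂(0.11) = 0.3503
−0.16·log₂(0.16) = 0.4230
−0.24·log₂(0.24) = 0.4941
−0.03·log₂(0.03) = 0.1518
−0.22·log₂(0.22) = 0.4806
Sum ≈ 2.3939 → 2.3939 bits.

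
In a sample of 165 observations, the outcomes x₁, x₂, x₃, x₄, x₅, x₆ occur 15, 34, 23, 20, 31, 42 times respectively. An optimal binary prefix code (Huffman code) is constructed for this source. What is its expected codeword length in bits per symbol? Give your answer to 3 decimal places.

2.539 bits/symbol

Probabilities are the counts divided by 165.
Repeatedly combine the two least-probable nodes; the expected code length is the sum of the merged weights.
merge 1/11 + 4/33 → 7/33
merge 23/165 + 31/165 → 18/55
merge 34/165 + 7/33 → 23/55
merge 14/55 + 18/55 → 32/55
merge 23/55 + 32/55 → 1
L = 7/33 + 18/55 + 23/55 + 32/55 + 1 = 419/165 ≈ 2.539 bits/symbol.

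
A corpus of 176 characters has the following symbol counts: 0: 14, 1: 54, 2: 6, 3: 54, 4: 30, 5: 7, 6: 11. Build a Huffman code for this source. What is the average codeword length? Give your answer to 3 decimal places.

2.426 bits/symbol

Probabilities are the counts divided by 176.
Repeatedly combine the two least-probable nodes; the expected code length is the sum of the merged weights.
merge 3/88 + 7/176 → 13/176
merge 1/16 + 13/176 → 3/22
merge 7/88 + 3/22 → 19/88
merge 15/88 + 19/88 → 17/44
merge 27/88 + 27/88 → 27/44
merge 17/44 + 27/44 → 1
L = 13/176 + 3/22 + 19/88 + 17/44 + 27/44 + 1 = 427/176 ≈ 2.426 bits/symbol.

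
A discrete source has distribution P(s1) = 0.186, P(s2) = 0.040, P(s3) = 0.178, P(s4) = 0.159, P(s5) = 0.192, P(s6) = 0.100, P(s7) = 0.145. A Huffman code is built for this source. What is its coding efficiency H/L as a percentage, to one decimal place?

97.6%

Entropy H = −Σ p log₂ p ≈ 2.6954 bits.
Huffman merges: 1/25+1/10→7/50; 7/50+29/200→57/200; 159/1000+89/500→337/1000; 93/500+24/125→189/500; 57/200+337/1000→311/500; 189/500+311/500→1. L = 1381/500 ≈ 2.7620.
Efficiency = H/L = 2.6954/2.7620 = 97.6%.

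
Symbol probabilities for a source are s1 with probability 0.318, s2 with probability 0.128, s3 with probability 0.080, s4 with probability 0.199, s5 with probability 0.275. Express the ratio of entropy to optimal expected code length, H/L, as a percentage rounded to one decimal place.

98.4%

Entropy H = −Σ p log₂ p ≈ 2.1724 bits.
Huffman merges: 2/25+16/125→26/125; 199/1000+26/125→407/1000; 11/40+159/500→593/1000; 407/1000+593/1000→1. L = 276/125 ≈ 2.2080.
Efficiency = H/L = 2.1724/2.2080 = 98.4%.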